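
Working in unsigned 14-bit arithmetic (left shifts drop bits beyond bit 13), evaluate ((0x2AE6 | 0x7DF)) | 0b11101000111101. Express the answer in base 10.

0x2AE6 = 10101011100110
0x7DF = 00011111011111
→ | → 10111111111111 = 12287
0b11101000111101 = 11101000111101
→ | → 11111111111111 = 16383

16383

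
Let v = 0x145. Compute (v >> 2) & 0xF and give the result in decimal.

1

v = 101000101
Shift right by 2: 1010001
Mask low 4 bits: 0001 = 1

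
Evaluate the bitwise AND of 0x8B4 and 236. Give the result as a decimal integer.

0x8B4 = 100010110100
236 = 000011101100
AND → 000010100100 = 164

164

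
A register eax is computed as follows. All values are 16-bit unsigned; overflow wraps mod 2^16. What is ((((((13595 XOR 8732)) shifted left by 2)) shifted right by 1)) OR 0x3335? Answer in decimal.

16191

13595 = 0011010100011011
8732 = 0010001000011100
→ XOR → 0001011100000111 = 5895
→ shifted left by 2 (mod 2^16) → 0101110000011100 = 23580
→ shifted right by 1 → 0010111000001110 = 11790
0x3335 = 0011001100110101
→ OR → 0011111100111111 = 16191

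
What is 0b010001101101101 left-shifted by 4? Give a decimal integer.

145104

x = 000010001101101101
shift left by 4 → 100011011011010000 = 145104
(equivalently, 9069 × 2^4 = 9069 × 16)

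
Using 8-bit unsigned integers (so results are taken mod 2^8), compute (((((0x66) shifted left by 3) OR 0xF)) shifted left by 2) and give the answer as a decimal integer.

252

0x66 = 01100110
→ shifted left by 3 (mod 2^8) → 00110000 = 48
0xF = 00001111
→ OR → 00111111 = 63
→ shifted left by 2 (mod 2^8) → 11111100 = 252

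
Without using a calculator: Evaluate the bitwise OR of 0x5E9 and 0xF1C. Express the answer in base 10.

0x5E9 = 010111101001
0xF1C = 111100011100
 OR → 111111111101 = 4093

4093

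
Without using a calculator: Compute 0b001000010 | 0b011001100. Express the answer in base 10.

206

a = 01000010
b = 11001100
 OR → 11001110 = 206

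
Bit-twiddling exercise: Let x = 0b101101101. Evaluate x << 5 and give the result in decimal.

x = 00000101101101
shift left by 5 → 10110110100000 = 11680
(equivalently, 365 × 2^5 = 365 × 32)

11680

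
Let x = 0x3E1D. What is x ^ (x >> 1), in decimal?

x = 11111000011101 = 15901
x>>1 = 01111100001110
XOR  = 10000100010011 = 8467
(x ^ (x >> 1) gives the standard binary-reflected Gray code of x.)

8467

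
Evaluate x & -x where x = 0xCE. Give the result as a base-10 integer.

x = 11001110 = 206
-x (two's complement) = …00110010
AND   = 00000010 = 2
(x & -x isolates the lowest set bit of x.)

2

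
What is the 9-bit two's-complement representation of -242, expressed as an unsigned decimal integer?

242 in 9 bits: 011110010
Invert: 100001101
Add 1:  100001110 = 270
(Check: 2^9 - 242 = 512 - 242 = 270.)

270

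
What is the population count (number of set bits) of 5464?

6

5464 = 1010101011000
Count the 1s: 1 + 1 + 1 + 1 + 1 + 1 = 6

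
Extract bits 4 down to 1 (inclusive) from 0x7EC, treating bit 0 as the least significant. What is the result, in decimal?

v = 11111101100
Shift right by 1: 1111110110
Mask low 4 bits: 0110 = 6

6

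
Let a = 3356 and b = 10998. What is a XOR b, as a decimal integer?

10218

3356 = 00110100011100
10998 = 10101011110110
XOR → 10011111101010 = 10218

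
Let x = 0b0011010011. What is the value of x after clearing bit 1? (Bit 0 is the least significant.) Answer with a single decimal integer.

x = 0011010011
bit 1 is currently 1; clear it via x & ~(1 << 1) = x & ~2
→ 0011010001 = 209

209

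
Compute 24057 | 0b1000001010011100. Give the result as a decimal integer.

57341

24057 = 0101110111111001
b = 1000001010011100
 OR → 1101111111111101 = 57341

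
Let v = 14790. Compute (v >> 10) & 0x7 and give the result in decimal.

v = 11100111000110
Shift right by 10: 1110
Mask low 3 bits: 110 = 6

6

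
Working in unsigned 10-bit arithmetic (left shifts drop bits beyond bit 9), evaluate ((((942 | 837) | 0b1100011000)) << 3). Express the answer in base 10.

1016

942 = 1110101110
837 = 1101000101
→ | → 1111101111 = 1007
0b1100011000 = 1100011000
→ | → 1111111111 = 1023
→ << 3 (mod 2^10) → 1111111000 = 1016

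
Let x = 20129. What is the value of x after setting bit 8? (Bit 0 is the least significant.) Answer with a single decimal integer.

20385

x = 100111010100001
bit 8 is currently 0; set it via x | (1 << 8) = x | 256
→ 100111110100001 = 20385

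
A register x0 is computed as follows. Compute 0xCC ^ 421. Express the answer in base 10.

361

0xCC = 011001100
421 = 110100101
XOR → 101101001 = 361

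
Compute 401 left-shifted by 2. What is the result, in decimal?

401 = 00110010001
shift left by 2 → 11001000100 = 1604
(equivalently, 401 × 2^2 = 401 × 4)

1604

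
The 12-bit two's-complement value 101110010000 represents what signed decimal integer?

-1136

pattern = 101110010000 (MSB is 1 ⇒ negative)
Invert: 010001101111, add 1 → 010001110000 = 1136, so the value is -1136.
(Equivalently: 2960 - 2^12 = 2960 - 4096 = -1136.)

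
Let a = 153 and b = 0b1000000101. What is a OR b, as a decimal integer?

153 = 0010011001
b = 1000000101
 OR → 1010011101 = 669

669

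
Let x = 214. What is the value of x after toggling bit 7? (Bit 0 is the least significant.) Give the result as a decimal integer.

86

x = 011010110
bit 7 is currently 1; toggle it via x ^ (1 << 7) = x ^ 128
→ 001010110 = 86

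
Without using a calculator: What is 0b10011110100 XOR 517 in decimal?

a = 10011110100
517 = 01000000101
XOR → 11011110001 = 1777

1777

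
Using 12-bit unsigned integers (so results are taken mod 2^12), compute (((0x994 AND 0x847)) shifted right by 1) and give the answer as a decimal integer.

0x994 = 100110010100
0x847 = 100001000111
→ AND → 100000000100 = 2052
→ shifted right by 1 → 010000000010 = 1026

1026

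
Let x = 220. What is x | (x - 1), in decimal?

223

x = 11011100 = 220
x - 1 = 11011011
OR    = 11011111 = 223
(x | (x - 1) sets all bits below the lowest set bit.)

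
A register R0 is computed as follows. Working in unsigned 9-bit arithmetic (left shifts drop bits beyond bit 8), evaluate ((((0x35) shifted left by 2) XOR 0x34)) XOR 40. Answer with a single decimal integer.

0x35 = 000110101
→ shifted left by 2 (mod 2^9) → 011010100 = 212
0x34 = 000110100
→ XOR → 011100000 = 224
40 = 000101000
→ XOR → 011001000 = 200

200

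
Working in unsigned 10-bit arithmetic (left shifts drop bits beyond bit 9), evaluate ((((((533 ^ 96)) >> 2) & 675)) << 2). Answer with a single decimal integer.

533 = 1000010101
96 = 0001100000
→ ^ → 1001110101 = 629
→ >> 2 → 0010011101 = 157
675 = 1010100011
→ & → 0010000001 = 129
→ << 2 (mod 2^10) → 1000000100 = 516

516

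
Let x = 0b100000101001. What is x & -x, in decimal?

1

x = 100000101001 = 2089
-x (two's complement) = …011111010111
AND   = 000000000001 = 1
(x & -x isolates the lowest set bit of x.)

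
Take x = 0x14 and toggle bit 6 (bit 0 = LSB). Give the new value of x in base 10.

84

x = 0000000010100
bit 6 is currently 0; toggle it via x ^ (1 << 6) = x ^ 64
→ 0000001010100 = 84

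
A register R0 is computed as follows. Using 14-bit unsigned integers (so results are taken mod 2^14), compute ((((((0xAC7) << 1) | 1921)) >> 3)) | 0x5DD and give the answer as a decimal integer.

2045

0xAC7 = 00101011000111
→ << 1 (mod 2^14) → 01010110001110 = 5518
1921 = 00011110000001
→ | → 01011110001111 = 6031
→ >> 3 → 00001011110001 = 753
0x5DD = 00010111011101
→ | → 00011111111101 = 2045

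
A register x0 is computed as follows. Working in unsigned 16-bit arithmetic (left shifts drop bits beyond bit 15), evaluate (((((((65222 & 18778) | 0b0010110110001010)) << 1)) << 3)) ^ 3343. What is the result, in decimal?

53679

65222 = 1111111011000110
18778 = 0100100101011010
→ & → 0100100001000010 = 18498
0b0010110110001010 = 0010110110001010
→ | → 0110110111001010 = 28106
→ << 1 (mod 2^16) → 1101101110010100 = 56212
→ << 3 (mod 2^16) → 1101110010100000 = 56480
3343 = 0000110100001111
→ ^ → 1101000110101111 = 53679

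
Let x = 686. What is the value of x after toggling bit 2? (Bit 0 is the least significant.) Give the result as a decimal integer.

682

x = 001010101110
bit 2 is currently 1; toggle it via x ^ (1 << 2) = x ^ 4
→ 001010101010 = 682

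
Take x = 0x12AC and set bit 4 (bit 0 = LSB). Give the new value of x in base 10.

x = 1001010101100
bit 4 is currently 0; set it via x | (1 << 4) = x | 16
→ 1001010111100 = 4796

4796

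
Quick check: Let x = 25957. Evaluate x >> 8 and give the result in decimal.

25957 = 110010101100101
shift right by 8 → 000000001100101 = 101
(equivalently, floor(25957 / 256))

101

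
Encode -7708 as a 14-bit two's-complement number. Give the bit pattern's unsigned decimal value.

7708 in 14 bits: 01111000011100
Invert: 10000111100011
Add 1:  10000111100100 = 8676
(Check: 2^14 - 7708 = 16384 - 7708 = 8676.)

8676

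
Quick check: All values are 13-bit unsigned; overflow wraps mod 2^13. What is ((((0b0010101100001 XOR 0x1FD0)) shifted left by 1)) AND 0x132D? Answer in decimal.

0b0010101100001 = 0010101100001
0x1FD0 = 1111111010000
→ XOR → 1101010110001 = 6833
→ shifted left by 1 (mod 2^13) → 1010101100010 = 5474
0x132D = 1001100101101
→ AND → 1000100100000 = 4384

4384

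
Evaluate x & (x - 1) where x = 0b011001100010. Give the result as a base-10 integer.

1632

x = 11001100010 = 1634
x - 1 = 11001100001
AND   = 11001100000 = 1632
(x & (x - 1) clears the lowest set bit of x.)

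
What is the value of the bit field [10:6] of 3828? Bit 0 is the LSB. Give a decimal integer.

27

v = 111011110100
Shift right by 6: 111011
Mask low 5 bits: 11011 = 27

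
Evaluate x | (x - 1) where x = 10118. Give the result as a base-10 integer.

x = 10011110000110 = 10118
x - 1 = 10011110000101
OR    = 10011110000111 = 10119
(x | (x - 1) sets all bits below the lowest set bit.)

10119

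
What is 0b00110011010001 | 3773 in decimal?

a = 110011010001
3773 = 111010111101
 OR → 111011111101 = 3837

3837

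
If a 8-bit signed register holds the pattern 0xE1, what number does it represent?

pattern = 11100001 (MSB is 1 ⇒ negative)
Invert: 00011110, add 1 → 00011111 = 31, so the value is -31.
(Equivalently: 225 - 2^8 = 225 - 256 = -31.)

-31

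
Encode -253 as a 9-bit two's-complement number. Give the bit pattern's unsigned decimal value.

259

253 in 9 bits: 011111101
Invert: 100000010
Add 1:  100000011 = 259
(Check: 2^9 - 253 = 512 - 253 = 259.)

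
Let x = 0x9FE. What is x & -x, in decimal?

2

x = 100111111110 = 2558
-x (two's complement) = …011000000010
AND   = 000000000010 = 2
(x & -x isolates the lowest set bit of x.)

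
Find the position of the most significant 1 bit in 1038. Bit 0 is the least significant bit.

10

1038 = 10000001110
The topmost 1 is at position 10 (since 2^10 = 1024 ≤ 1038 < 2048).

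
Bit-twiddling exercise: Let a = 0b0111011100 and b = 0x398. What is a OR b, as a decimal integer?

988

a = 0111011100
0x398 = 1110011000
 OR → 1111011100 = 988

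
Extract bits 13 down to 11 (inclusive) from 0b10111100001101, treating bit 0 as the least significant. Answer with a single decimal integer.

v = 10111100001101
Shift right by 11: 101
Mask low 3 bits: 101 = 5

5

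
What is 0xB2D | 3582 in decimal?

4095

0xB2D = 101100101101
3582 = 110111111110
 OR → 111111111111 = 4095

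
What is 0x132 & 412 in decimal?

272

0x132 = 100110010
412 = 110011100
AND → 100010000 = 272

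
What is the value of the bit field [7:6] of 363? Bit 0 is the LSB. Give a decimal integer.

1

v = 101101011
Shift right by 6: 101
Mask low 2 bits: 01 = 1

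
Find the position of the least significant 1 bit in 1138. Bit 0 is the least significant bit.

1

1138 = 10001110010
Trailing zeros: 1, so the lowest set bit is bit 1 (value 2).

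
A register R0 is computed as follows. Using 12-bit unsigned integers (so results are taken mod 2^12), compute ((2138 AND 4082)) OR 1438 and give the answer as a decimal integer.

2138 = 100001011010
4082 = 111111110010
→ AND → 100001010010 = 2130
1438 = 010110011110
→ OR → 110111011110 = 3550

3550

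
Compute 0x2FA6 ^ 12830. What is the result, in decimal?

7608

0x2FA6 = 10111110100110
12830 = 11001000011110
XOR → 01110110111000 = 7608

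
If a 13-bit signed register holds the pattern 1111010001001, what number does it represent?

-375

pattern = 1111010001001 (MSB is 1 ⇒ negative)
Invert: 0000101110110, add 1 → 0000101110111 = 375, so the value is -375.
(Equivalently: 7817 - 2^13 = 7817 - 8192 = -375.)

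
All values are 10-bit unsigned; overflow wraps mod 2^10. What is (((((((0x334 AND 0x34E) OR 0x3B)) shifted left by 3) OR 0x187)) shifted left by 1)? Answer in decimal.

0x334 = 1100110100
0x34E = 1101001110
→ AND → 1100000100 = 772
0x3B = 0000111011
→ OR → 1100111111 = 831
→ shifted left by 3 (mod 2^10) → 0111111000 = 504
0x187 = 0110000111
→ OR → 0111111111 = 511
→ shifted left by 1 (mod 2^10) → 1111111110 = 1022

1022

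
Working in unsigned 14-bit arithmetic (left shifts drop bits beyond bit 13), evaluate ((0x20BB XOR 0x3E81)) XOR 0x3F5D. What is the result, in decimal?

0x20BB = 10000010111011
0x3E81 = 11111010000001
→ XOR → 01111000111010 = 7738
0x3F5D = 11111101011101
→ XOR → 10000101100111 = 8551

8551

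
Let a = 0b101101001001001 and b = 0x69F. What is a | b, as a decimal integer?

24287

a = 101101001001001
0x69F = 000011010011111
 OR → 101111011011111 = 24287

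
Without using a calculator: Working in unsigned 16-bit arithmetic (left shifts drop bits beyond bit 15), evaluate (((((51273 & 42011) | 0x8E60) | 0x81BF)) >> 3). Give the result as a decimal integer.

51273 = 1100100001001001
42011 = 1010010000011011
→ & → 1000000000001001 = 32777
0x8E60 = 1000111001100000
→ | → 1000111001101001 = 36457
0x81BF = 1000000110111111
→ | → 1000111111111111 = 36863
→ >> 3 → 0001000111111111 = 4607

4607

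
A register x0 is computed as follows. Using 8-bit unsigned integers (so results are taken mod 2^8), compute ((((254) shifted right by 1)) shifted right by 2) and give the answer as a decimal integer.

254 = 11111110
→ shifted right by 1 → 01111111 = 127
→ shifted right by 2 → 00011111 = 31

31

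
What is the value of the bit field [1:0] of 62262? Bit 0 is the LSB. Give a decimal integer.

2

v = 1111001100110110
Shift right by 0: 1111001100110110
Mask low 2 bits: 10 = 2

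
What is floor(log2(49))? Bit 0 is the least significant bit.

5

49 = 110001
The topmost 1 is at position 5 (since 2^5 = 32 ≤ 49 < 64).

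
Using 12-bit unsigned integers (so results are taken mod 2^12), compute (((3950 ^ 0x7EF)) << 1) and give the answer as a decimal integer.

3950 = 111101101110
0x7EF = 011111101111
→ ^ → 100010000001 = 2177
→ << 1 (mod 2^12) → 000100000010 = 258

258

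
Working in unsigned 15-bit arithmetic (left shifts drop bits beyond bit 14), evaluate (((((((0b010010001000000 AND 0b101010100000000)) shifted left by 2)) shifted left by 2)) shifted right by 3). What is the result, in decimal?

0b010010001000000 = 010010001000000
0b101010100000000 = 101010100000000
→ AND → 000010000000000 = 1024
→ shifted left by 2 (mod 2^15) → 001000000000000 = 4096
→ shifted left by 2 (mod 2^15) → 100000000000000 = 16384
→ shifted right by 3 → 000100000000000 = 2048

2048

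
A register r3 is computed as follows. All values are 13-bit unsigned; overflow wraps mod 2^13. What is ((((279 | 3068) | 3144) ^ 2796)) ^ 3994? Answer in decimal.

279 = 0000100010111
3068 = 0101111111100
→ | → 0101111111111 = 3071
3144 = 0110001001000
→ | → 0111111111111 = 4095
2796 = 0101011101100
→ ^ → 0010100010011 = 1299
3994 = 0111110011010
→ ^ → 0101010001001 = 2697

2697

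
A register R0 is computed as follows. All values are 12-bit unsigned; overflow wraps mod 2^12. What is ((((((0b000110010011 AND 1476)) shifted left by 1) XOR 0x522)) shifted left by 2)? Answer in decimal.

0b000110010011 = 000110010011
1476 = 010111000100
→ AND → 000110000000 = 384
→ shifted left by 1 (mod 2^12) → 001100000000 = 768
0x522 = 010100100010
→ XOR → 011000100010 = 1570
→ shifted left by 2 (mod 2^12) → 100010001000 = 2184

2184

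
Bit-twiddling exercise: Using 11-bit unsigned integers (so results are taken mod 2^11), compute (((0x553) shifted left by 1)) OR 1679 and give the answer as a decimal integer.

0x553 = 10101010011
→ shifted left by 1 (mod 2^11) → 01010100110 = 678
1679 = 11010001111
→ OR → 11010101111 = 1711

1711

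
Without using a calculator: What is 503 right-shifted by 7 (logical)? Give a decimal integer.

3

503 = 111110111
shift right by 7 → 000000011 = 3
(equivalently, floor(503 / 128))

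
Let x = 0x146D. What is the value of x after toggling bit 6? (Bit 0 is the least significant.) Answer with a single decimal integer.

5165

x = 1010001101101
bit 6 is currently 1; toggle it via x ^ (1 << 6) = x ^ 64
→ 1010000101101 = 5165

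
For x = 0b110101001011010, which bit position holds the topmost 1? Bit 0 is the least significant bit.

0b110101001011010 = 110101001011010
The topmost 1 is at position 14 (since 2^14 = 16384 ≤ 27226 < 32768).

14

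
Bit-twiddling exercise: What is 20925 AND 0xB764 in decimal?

20925 = 0101000110111101
0xB764 = 1011011101100100
AND → 0001000100100100 = 4388

4388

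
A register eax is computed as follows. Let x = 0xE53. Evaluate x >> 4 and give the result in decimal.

0xE53 = 111001010011
shift right by 4 → 000011100101 = 229
(equivalently, floor(3667 / 16))

229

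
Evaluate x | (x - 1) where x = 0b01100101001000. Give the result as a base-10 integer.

6479

x = 1100101001000 = 6472
x - 1 = 1100101000111
OR    = 1100101001111 = 6479
(x | (x - 1) sets all bits below the lowest set bit.)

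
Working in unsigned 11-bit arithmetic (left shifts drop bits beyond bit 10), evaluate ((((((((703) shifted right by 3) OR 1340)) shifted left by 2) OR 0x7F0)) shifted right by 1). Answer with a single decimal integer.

703 = 01010111111
→ shifted right by 3 → 00001010111 = 87
1340 = 10100111100
→ OR → 10101111111 = 1407
→ shifted left by 2 (mod 2^11) → 10111111100 = 1532
0x7F0 = 11111110000
→ OR → 11111111100 = 2044
→ shifted right by 1 → 01111111110 = 1022

1022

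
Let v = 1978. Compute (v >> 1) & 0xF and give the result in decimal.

13

v = 011110111010
Shift right by 1: 01111011101
Mask low 4 bits: 1101 = 13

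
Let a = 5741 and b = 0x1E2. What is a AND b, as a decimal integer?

5741 = 1011001101101
0x1E2 = 0000111100010
AND → 0000001100000 = 96

96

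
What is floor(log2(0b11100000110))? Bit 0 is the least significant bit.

0b11100000110 = 11100000110
The topmost 1 is at position 10 (since 2^10 = 1024 ≤ 1798 < 2048).

10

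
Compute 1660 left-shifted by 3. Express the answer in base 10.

13280

1660 = 00011001111100
shift left by 3 → 11001111100000 = 13280
(equivalently, 1660 × 2^3 = 1660 × 8)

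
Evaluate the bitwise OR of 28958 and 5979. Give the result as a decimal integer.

28958 = 111000100011110
5979 = 001011101011011
 OR → 111011101011111 = 30559

30559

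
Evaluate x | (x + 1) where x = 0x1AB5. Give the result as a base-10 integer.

6839

x = 1101010110101 = 6837
x + 1 = 1101010110110
OR    = 1101010110111 = 6839
(x | (x + 1) sets the lowest cleared bit.)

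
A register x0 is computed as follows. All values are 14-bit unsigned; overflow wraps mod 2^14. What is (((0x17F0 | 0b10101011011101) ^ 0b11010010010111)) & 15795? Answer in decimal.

2338

0x17F0 = 01011111110000
0b10101011011101 = 10101011011101
→ | → 11111111111101 = 16381
0b11010010010111 = 11010010010111
→ ^ → 00101101101010 = 2922
15795 = 11110110110011
→ & → 00100100100010 = 2338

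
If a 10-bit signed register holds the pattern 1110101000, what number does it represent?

pattern = 1110101000 (MSB is 1 ⇒ negative)
Invert: 0001010111, add 1 → 0001011000 = 88, so the value is -88.
(Equivalently: 936 - 2^10 = 936 - 1024 = -88.)

-88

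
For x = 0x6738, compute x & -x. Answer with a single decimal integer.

8

x = 110011100111000 = 26424
-x (two's complement) = …001100011001000
AND   = 000000000001000 = 8
(x & -x isolates the lowest set bit of x.)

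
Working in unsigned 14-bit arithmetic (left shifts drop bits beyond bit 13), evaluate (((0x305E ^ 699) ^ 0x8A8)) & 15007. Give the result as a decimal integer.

0x305E = 11000001011110
699 = 00001010111011
→ ^ → 11001011100101 = 13029
0x8A8 = 00100010101000
→ ^ → 11101001001101 = 14925
15007 = 11101010011111
→ & → 11101000001101 = 14861

14861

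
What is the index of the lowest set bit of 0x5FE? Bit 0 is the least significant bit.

1

0x5FE = 10111111110
Trailing zeros: 1, so the lowest set bit is bit 1 (value 2).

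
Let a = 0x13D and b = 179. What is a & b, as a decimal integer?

0x13D = 100111101
179 = 010110011
AND → 000110001 = 49

49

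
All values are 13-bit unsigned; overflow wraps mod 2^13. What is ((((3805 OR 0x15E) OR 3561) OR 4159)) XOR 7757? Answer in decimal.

3805 = 0111011011101
0x15E = 0000101011110
→ OR → 0111111011111 = 4063
3561 = 0110111101001
→ OR → 0111111111111 = 4095
4159 = 1000000111111
→ OR → 1111111111111 = 8191
7757 = 1111001001101
→ XOR → 0000110110010 = 434

434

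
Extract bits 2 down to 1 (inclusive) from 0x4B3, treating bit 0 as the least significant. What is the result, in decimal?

1

v = 00010010110011
Shift right by 1: 0001001011001
Mask low 2 bits: 01 = 1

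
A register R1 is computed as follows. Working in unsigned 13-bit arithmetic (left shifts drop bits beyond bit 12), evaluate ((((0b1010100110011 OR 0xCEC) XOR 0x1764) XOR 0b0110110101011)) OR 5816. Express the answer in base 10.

6072

0b1010100110011 = 1010100110011
0xCEC = 0110011101100
→ OR → 1110111111111 = 7679
0x1764 = 1011101100100
→ XOR → 0101010011011 = 2715
0b0110110101011 = 0110110101011
→ XOR → 0011100110000 = 1840
5816 = 1011010111000
→ OR → 1011110111000 = 6072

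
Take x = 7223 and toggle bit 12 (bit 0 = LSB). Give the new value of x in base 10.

x = 0001110000110111
bit 12 is currently 1; toggle it via x ^ (1 << 12) = x ^ 4096
→ 0000110000110111 = 3127

3127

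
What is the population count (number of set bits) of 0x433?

5

0x433 = 10000110011
Count the 1s: 1 + 1 + 1 + 1 + 1 = 5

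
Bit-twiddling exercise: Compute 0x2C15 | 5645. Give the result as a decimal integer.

0x2C15 = 10110000010101
5645 = 01011000001101
 OR → 11111000011101 = 15901

15901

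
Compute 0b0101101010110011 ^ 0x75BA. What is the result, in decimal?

12041

a = 101101010110011
0x75BA = 111010110111010
XOR → 010111100001001 = 12041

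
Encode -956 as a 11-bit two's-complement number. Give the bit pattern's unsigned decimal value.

1092

956 in 11 bits: 01110111100
Invert: 10001000011
Add 1:  10001000100 = 1092
(Check: 2^11 - 956 = 2048 - 956 = 1092.)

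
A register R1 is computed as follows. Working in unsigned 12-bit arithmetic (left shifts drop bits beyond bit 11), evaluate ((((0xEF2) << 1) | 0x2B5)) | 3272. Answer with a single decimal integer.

0xEF2 = 111011110010
→ << 1 (mod 2^12) → 110111100100 = 3556
0x2B5 = 001010110101
→ | → 111111110101 = 4085
3272 = 110011001000
→ | → 111111111101 = 4093

4093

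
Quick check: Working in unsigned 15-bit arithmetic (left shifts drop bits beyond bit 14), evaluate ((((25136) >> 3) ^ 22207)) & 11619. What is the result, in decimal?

25136 = 110001000110000
→ >> 3 → 000110001000110 = 3142
22207 = 101011010111111
→ ^ → 101101011111001 = 23289
11619 = 010110101100011
→ & → 000100001100001 = 2145

2145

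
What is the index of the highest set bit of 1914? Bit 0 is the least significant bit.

1914 = 11101111010
The topmost 1 is at position 10 (since 2^10 = 1024 ≤ 1914 < 2048).

10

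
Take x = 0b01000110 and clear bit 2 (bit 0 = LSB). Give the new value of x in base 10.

66

x = 01000110
bit 2 is currently 1; clear it via x & ~(1 << 2) = x & ~4
→ 01000010 = 66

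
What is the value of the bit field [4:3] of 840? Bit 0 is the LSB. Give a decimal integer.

v = 1101001000
Shift right by 3: 1101001
Mask low 2 bits: 01 = 1

1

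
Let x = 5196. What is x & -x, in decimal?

4

x = 1010001001100 = 5196
-x (two's complement) = …0101110110100
AND   = 0000000000100 = 4
(x & -x isolates the lowest set bit of x.)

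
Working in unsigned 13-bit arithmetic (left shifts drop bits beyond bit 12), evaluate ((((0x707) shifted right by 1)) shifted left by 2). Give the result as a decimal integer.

3596

0x707 = 0011100000111
→ shifted right by 1 → 0001110000011 = 899
→ shifted left by 2 (mod 2^13) → 0111000001100 = 3596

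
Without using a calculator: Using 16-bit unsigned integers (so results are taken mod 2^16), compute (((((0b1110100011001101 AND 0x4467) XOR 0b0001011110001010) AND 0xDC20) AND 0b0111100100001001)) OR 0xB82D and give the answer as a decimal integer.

0b1110100011001101 = 1110100011001101
0x4467 = 0100010001100111
→ AND → 0100000001000101 = 16453
0b0001011110001010 = 0001011110001010
→ XOR → 0101011111001111 = 22479
0xDC20 = 1101110000100000
→ AND → 0101010000000000 = 21504
0b0111100100001001 = 0111100100001001
→ AND → 0101000000000000 = 20480
0xB82D = 1011100000101101
→ OR → 1111100000101101 = 63533

63533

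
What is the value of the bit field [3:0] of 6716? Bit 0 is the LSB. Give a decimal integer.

v = 01101000111100
Shift right by 0: 01101000111100
Mask low 4 bits: 1100 = 12

12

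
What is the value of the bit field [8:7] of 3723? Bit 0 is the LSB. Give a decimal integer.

v = 00111010001011
Shift right by 7: 0011101
Mask low 2 bits: 01 = 1

1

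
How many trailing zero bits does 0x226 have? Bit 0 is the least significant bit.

0x226 = 1000100110
Trailing zeros: 1, so the lowest set bit is bit 1 (value 2).

1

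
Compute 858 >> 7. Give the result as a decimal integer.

858 = 1101011010
shift right by 7 → 0000000110 = 6
(equivalently, floor(858 / 128))

6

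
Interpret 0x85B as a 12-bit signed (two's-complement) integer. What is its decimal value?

pattern = 100001011011 (MSB is 1 ⇒ negative)
Invert: 011110100100, add 1 → 011110100101 = 1957, so the value is -1957.
(Equivalently: 2139 - 2^12 = 2139 - 4096 = -1957.)

-1957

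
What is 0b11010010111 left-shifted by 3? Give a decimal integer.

x = 00011010010111
shift left by 3 → 11010010111000 = 13496
(equivalently, 1687 × 2^3 = 1687 × 8)

13496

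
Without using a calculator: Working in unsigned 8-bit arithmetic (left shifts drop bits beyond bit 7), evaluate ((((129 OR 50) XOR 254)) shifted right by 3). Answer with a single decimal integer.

129 = 10000001
50 = 00110010
→ OR → 10110011 = 179
254 = 11111110
→ XOR → 01001101 = 77
→ shifted right by 3 → 00001001 = 9

9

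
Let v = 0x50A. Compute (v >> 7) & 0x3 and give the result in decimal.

2

v = 10100001010
Shift right by 7: 1010
Mask low 2 bits: 10 = 2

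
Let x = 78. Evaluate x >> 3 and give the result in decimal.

9

78 = 1001110
shift right by 3 → 0001001 = 9
(equivalently, floor(78 / 8))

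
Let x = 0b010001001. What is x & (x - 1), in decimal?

136

x = 10001001 = 137
x - 1 = 10001000
AND   = 10001000 = 136
(x & (x - 1) clears the lowest set bit of x.)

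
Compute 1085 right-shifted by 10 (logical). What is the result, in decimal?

1085 = 10000111101
shift right by 10 → 00000000001 = 1
(equivalently, floor(1085 / 1024))

1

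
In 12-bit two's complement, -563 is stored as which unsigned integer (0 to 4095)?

3533

563 in 12 bits: 001000110011
Invert: 110111001100
Add 1:  110111001101 = 3533
(Check: 2^12 - 563 = 4096 - 563 = 3533.)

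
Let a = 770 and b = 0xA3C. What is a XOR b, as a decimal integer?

770 = 001100000010
0xA3C = 101000111100
XOR → 100100111110 = 2366

2366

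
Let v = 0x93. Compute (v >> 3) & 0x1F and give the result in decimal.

18

v = 10010011
Shift right by 3: 10010
Mask low 5 bits: 10010 = 18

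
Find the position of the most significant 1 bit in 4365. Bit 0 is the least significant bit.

4365 = 1000100001101
The topmost 1 is at position 12 (since 2^12 = 4096 ≤ 4365 < 8192).

12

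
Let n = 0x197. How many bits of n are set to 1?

6

0x197 = 110010111
Count the 1s: 1 + 1 + 1 + 1 + 1 + 1 = 6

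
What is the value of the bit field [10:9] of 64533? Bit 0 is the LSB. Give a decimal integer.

2

v = 1111110000010101
Shift right by 9: 1111110
Mask low 2 bits: 10 = 2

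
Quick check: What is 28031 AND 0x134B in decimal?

331

28031 = 110110101111111
0x134B = 001001101001011
AND → 000000101001011 = 331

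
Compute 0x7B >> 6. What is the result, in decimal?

1

0x7B = 1111011
shift right by 6 → 0000001 = 1
(equivalently, floor(123 / 64))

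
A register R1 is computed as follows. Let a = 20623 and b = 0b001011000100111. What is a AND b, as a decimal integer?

20623 = 101000010001111
b = 001011000100111
AND → 001000000000111 = 4103

4103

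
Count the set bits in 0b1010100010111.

7

n = 1010100010111
Count the 1s: 1 + 1 + 1 + 1 + 1 + 1 + 1 = 7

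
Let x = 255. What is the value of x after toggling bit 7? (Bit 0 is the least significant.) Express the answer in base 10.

127

x = 00011111111
bit 7 is currently 1; toggle it via x ^ (1 << 7) = x ^ 128
→ 00001111111 = 127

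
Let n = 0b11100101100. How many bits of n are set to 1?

n = 11100101100
Count the 1s: 1 + 1 + 1 + 1 + 1 + 1 = 6

6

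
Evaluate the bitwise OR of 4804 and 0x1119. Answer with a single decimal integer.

5085

4804 = 1001011000100
0x1119 = 1000100011001
 OR → 1001111011101 = 5085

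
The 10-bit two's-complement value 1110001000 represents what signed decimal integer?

pattern = 1110001000 (MSB is 1 ⇒ negative)
Invert: 0001110111, add 1 → 0001111000 = 120, so the value is -120.
(Equivalently: 904 - 2^10 = 904 - 1024 = -120.)

-120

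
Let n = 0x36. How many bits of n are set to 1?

0x36 = 110110
Count the 1s: 1 + 1 + 1 + 1 = 4

4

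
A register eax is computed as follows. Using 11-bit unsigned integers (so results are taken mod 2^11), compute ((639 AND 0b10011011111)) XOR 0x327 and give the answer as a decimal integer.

888

639 = 01001111111
0b10011011111 = 10011011111
→ AND → 00001011111 = 95
0x327 = 01100100111
→ XOR → 01101111000 = 888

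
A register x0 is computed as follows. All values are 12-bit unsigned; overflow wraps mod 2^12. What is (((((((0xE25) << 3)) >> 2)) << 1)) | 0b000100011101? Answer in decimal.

0xE25 = 111000100101
→ << 3 (mod 2^12) → 000100101000 = 296
→ >> 2 → 000001001010 = 74
→ << 1 (mod 2^12) → 000010010100 = 148
0b000100011101 = 000100011101
→ | → 000110011101 = 413

413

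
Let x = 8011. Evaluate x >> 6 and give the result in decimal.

8011 = 1111101001011
shift right by 6 → 0000001111101 = 125
(equivalently, floor(8011 / 64))

125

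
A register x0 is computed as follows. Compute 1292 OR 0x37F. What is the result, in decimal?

1919

1292 = 10100001100
0x37F = 01101111111
 OR → 11101111111 = 1919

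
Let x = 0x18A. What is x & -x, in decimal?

x = 110001010 = 394
-x (two's complement) = …001110110
AND   = 000000010 = 2
(x & -x isolates the lowest set bit of x.)

2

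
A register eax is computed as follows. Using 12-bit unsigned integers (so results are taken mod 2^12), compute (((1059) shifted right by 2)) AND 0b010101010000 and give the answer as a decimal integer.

256

1059 = 010000100011
→ shifted right by 2 → 000100001000 = 264
0b010101010000 = 010101010000
→ AND → 000100000000 = 256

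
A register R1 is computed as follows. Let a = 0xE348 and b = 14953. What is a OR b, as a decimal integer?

64361

0xE348 = 1110001101001000
14953 = 0011101001101001
 OR → 1111101101101001 = 64361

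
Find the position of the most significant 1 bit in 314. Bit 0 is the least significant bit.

8

314 = 100111010
The topmost 1 is at position 8 (since 2^8 = 256 ≤ 314 < 512).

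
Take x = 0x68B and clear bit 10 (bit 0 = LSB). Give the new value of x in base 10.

x = 011010001011
bit 10 is currently 1; clear it via x & ~(1 << 10) = x & ~1024
→ 001010001011 = 651

651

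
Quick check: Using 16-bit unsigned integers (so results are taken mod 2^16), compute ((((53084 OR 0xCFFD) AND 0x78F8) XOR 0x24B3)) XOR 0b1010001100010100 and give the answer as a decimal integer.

53087

53084 = 1100111101011100
0xCFFD = 1100111111111101
→ OR → 1100111111111101 = 53245
0x78F8 = 0111100011111000
→ AND → 0100100011111000 = 18680
0x24B3 = 0010010010110011
→ XOR → 0110110001001011 = 27723
0b1010001100010100 = 1010001100010100
→ XOR → 1100111101011111 = 53087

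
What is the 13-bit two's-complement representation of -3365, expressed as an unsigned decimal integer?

3365 in 13 bits: 0110100100101
Invert: 1001011011010
Add 1:  1001011011011 = 4827
(Check: 2^13 - 3365 = 8192 - 3365 = 4827.)

4827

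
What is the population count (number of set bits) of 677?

5

677 = 1010100101
Count the 1s: 1 + 1 + 1 + 1 + 1 = 5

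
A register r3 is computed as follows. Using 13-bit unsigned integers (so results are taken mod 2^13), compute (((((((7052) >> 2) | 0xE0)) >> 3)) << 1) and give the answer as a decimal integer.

440

7052 = 1101110001100
→ >> 2 → 0011011100011 = 1763
0xE0 = 0000011100000
→ | → 0011011100011 = 1763
→ >> 3 → 0000011011100 = 220
→ << 1 (mod 2^13) → 0000110111000 = 440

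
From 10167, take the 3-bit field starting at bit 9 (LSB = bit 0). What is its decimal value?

v = 0010011110110111
Shift right by 9: 0010011
Mask low 3 bits: 011 = 3

3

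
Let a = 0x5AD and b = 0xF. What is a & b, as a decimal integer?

13

0x5AD = 10110101101
0xF = 00000001111
AND → 00000001101 = 13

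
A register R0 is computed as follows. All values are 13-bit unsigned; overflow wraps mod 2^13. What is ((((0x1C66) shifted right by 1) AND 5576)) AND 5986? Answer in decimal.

0x1C66 = 1110001100110
→ shifted right by 1 → 0111000110011 = 3635
5576 = 1010111001000
→ AND → 0010000000000 = 1024
5986 = 1011101100010
→ AND → 0010000000000 = 1024

1024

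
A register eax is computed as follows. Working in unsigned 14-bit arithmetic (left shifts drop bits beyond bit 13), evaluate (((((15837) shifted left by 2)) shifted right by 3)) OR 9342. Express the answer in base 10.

15837 = 11110111011101
→ shifted left by 2 (mod 2^14) → 11011101110100 = 14196
→ shifted right by 3 → 00011011101110 = 1774
9342 = 10010001111110
→ OR → 10011011111110 = 9982

9982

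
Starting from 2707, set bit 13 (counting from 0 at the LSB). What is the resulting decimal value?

x = 00101010010011
bit 13 is currently 0; set it via x | (1 << 13) = x | 8192
→ 10101010010011 = 10899

10899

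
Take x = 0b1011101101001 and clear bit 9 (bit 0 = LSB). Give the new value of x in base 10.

x = 1011101101001
bit 9 is currently 1; clear it via x & ~(1 << 9) = x & ~512
→ 1010101101001 = 5481

5481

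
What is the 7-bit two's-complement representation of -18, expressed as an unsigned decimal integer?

18 in 7 bits: 0010010
Invert: 1101101
Add 1:  1101110 = 110
(Check: 2^7 - 18 = 128 - 18 = 110.)

110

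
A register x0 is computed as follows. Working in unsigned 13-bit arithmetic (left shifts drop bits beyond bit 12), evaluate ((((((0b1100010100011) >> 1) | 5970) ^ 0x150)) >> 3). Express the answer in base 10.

960

0b1100010100011 = 1100010100011
→ >> 1 → 0110001010001 = 3153
5970 = 1011101010010
→ | → 1111101010011 = 8019
0x150 = 0000101010000
→ ^ → 1111000000011 = 7683
→ >> 3 → 0001111000000 = 960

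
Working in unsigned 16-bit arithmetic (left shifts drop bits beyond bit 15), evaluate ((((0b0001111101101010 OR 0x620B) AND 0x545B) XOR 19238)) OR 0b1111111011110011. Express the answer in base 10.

0b0001111101101010 = 0001111101101010
0x620B = 0110001000001011
→ OR → 0111111101101011 = 32619
0x545B = 0101010001011011
→ AND → 0101010001001011 = 21579
19238 = 0100101100100110
→ XOR → 0001111101101101 = 8045
0b1111111011110011 = 1111111011110011
→ OR → 1111111111111111 = 65535

65535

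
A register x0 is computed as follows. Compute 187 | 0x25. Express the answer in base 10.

187 = 10111011
0x25 = 00100101
 OR → 10111111 = 191

191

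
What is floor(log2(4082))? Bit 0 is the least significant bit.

11

4082 = 111111110010
The topmost 1 is at position 11 (since 2^11 = 2048 ≤ 4082 < 4096).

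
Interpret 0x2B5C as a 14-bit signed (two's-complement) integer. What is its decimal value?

pattern = 10101101011100 (MSB is 1 ⇒ negative)
Invert: 01010010100011, add 1 → 01010010100100 = 5284, so the value is -5284.
(Equivalently: 11100 - 2^14 = 11100 - 16384 = -5284.)

-5284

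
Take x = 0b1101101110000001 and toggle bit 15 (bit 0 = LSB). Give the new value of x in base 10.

23425

x = 1101101110000001
bit 15 is currently 1; toggle it via x ^ (1 << 15) = x ^ 32768
→ 0101101110000001 = 23425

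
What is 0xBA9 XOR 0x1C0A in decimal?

0xBA9 = 0101110101001
0x1C0A = 1110000001010
XOR → 1011110100011 = 6051

6051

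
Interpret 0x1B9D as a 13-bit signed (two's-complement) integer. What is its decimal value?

pattern = 1101110011101 (MSB is 1 ⇒ negative)
Invert: 0010001100010, add 1 → 0010001100011 = 1123, so the value is -1123.
(Equivalently: 7069 - 2^13 = 7069 - 8192 = -1123.)

-1123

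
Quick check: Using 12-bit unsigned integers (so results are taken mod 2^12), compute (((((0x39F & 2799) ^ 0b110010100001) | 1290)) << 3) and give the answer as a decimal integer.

0x39F = 001110011111
2799 = 101011101111
→ & → 001010001111 = 655
0b110010100001 = 110010100001
→ ^ → 111000101110 = 3630
1290 = 010100001010
→ | → 111100101110 = 3886
→ << 3 (mod 2^12) → 100101110000 = 2416

2416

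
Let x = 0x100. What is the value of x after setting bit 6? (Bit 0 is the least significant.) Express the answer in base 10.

320

x = 100000000
bit 6 is currently 0; set it via x | (1 << 6) = x | 64
→ 101000000 = 320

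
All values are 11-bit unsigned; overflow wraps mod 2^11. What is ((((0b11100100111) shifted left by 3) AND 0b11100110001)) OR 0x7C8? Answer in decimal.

0b11100100111 = 11100100111
→ shifted left by 3 (mod 2^11) → 00100111000 = 312
0b11100110001 = 11100110001
→ AND → 00100110000 = 304
0x7C8 = 11111001000
→ OR → 11111111000 = 2040

2040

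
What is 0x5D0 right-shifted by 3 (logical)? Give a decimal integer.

0x5D0 = 10111010000
shift right by 3 → 00010111010 = 186
(equivalently, floor(1488 / 8))

186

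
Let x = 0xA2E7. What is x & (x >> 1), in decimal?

99

x = 1010001011100111 = 41703
x>>1 = 0101000101110011
AND  = 0000000001100011 = 99
(x & (x >> 1) has a 1 wherever x has two consecutive 1 bits.)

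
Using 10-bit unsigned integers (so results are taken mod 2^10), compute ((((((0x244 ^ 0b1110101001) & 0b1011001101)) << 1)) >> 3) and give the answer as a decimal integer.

0x244 = 1001000100
0b1110101001 = 1110101001
→ ^ → 0111101101 = 493
0b1011001101 = 1011001101
→ & → 0011001101 = 205
→ << 1 (mod 2^10) → 0110011010 = 410
→ >> 3 → 0000110011 = 51

51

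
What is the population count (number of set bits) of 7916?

9

7916 = 1111011101100
Count the 1s: 1 + 1 + 1 + 1 + 1 + 1 + 1 + 1 + 1 = 9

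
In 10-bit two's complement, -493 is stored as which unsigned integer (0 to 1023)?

531

493 in 10 bits: 0111101101
Invert: 1000010010
Add 1:  1000010011 = 531
(Check: 2^10 - 493 = 1024 - 493 = 531.)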